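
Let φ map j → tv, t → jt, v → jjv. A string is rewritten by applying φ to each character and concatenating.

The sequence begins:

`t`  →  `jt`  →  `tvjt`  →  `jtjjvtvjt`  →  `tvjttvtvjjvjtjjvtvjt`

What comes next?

jtjjvtvjtjtjjvjtjjvtvtvjjvtvjttvtvjjvjtjjvtvjt

Applying the rule to each of the 20 symbols of tvjttvtvjjvjtjjvtvjt gives the pieces jt jjv tv jt jt jjv jt jjv tv tv jjv tv jt tv tv jjv jt jjv tv jt, which concatenate to the answer.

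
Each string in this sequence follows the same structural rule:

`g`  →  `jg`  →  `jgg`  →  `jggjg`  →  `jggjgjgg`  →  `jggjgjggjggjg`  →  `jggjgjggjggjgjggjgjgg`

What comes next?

jggjgjggjggjgjggjgjggjggjgjggjggjg

Each term (from the third on) is the previous term followed by the one before it: term 3 = jg·g = jgg.
So term 8 is jggjgjggjggjgjggjgjgg·jggjgjggjggjg.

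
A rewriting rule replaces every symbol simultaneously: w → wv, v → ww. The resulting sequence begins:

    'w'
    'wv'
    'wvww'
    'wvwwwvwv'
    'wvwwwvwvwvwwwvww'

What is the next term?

Replace each of the 16 characters of wvwwwvwvwvwwwvww in place — wv ww wv wv wv ww wv ww wv ww wv wv wv ww wv wv — and concatenate.

wvwwwvwvwvwwwvwwwvwwwvwvwvwwwvwv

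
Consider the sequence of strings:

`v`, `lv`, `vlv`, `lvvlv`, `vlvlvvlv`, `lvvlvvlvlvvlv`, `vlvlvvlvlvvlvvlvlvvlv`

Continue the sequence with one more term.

lvvlvvlvlvvlvvlvlvvlvlvvlvvlvlvvlv

This is a Fibonacci-style word recurrence s(k) = s(k−2)·s(k−1): e.g. v·lv = vlv.
Continuing: lvvlvvlvlvvlv · vlvlvvlvlvvlvvlvlvvlv gives term 8.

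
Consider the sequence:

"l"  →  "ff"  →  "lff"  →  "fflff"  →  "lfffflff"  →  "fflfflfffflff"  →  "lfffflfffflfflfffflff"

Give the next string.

Each term (from the third on) is the two preceding terms concatenated in order: term 3 = l·ff = lff.
Continuing: fflfflfffflff · lfffflfffflfflfffflff gives term 8.

fflfflfffflfflfffflfffflfflfffflff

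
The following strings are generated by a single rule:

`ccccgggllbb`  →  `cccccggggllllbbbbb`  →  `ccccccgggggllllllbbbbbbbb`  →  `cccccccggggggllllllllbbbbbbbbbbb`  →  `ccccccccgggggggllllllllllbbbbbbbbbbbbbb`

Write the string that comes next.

Each string has the form c^{n+3} g^{n+2} l^{2n} b^{3n-1} (n = 1, 2, …).
Setting n = 6 gives 9, 8, 12, 17 characters in each block.

cccccccccggggggggllllllllllllbbbbbbbbbbbbbbbbb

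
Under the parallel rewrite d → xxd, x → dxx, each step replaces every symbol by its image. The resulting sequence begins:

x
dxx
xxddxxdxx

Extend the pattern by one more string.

dxxdxxxxdxxddxxdxxxxddxxdxx

Expanding xxddxxdxx: x→dxx, x→dxx, d→xxd, d→xxd, x→dxx, x→dxx, d→xxd, x→dxx, x→dxx. Concatenated: dxx dxx xxd xxd dxx dxx xxd dxx dxx.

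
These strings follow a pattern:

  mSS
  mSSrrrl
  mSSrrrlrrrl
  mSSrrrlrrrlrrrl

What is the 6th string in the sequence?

The strings grow by a fixed suffix rrrl each time.
From mSSrrrlrrrlrrrl, 2 further steps: mSSrrrlrrrlrrrl → mSSrrrlrrrlrrrlrrrl → (answer).

mSSrrrlrrrlrrrlrrrlrrrl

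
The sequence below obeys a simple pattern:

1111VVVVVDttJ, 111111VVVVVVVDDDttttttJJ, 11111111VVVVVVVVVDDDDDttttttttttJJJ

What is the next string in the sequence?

Each string has the form 1^{2n+2} V^{2n+3} D^{2n-1} t^{4n-2} J^{n} (n = 1, 2, …).
At n = 4 the blocks have lengths 10, 11, 7, 14, 4.

1111111111VVVVVVVVVVVDDDDDDDttttttttttttttJJJJ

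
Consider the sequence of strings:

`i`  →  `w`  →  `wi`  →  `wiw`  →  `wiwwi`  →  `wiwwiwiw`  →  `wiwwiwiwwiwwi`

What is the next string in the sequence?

wiwwiwiwwiwwiwiwwiwiw

Each term (from the third on) is the previous term followed by the one before it: term 3 = w·i = wi.
The next term joins wiwwiwiwwiwwi and wiwwiwiw.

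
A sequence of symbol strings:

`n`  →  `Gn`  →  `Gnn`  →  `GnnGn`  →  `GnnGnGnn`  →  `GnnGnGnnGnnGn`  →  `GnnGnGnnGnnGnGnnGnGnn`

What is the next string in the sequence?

This is a Fibonacci-style word recurrence s(k) = s(k−1)·s(k−2): e.g. Gn·n = Gnn.
The next term joins GnnGnGnnGnnGnGnnGnGnn and GnnGnGnnGnnGn.

GnnGnGnnGnnGnGnnGnGnnGnnGnGnnGnnGn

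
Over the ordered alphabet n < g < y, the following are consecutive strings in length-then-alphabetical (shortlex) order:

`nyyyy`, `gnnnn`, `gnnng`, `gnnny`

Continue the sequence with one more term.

Find the rightmost character of gnnny below y, bump it to the next letter, and reset everything to its right to n.

gnngn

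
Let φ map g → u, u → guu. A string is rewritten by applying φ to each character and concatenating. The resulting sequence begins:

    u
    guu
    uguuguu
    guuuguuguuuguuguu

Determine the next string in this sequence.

φ(guuuguuguuuguuguu) expands symbol-by-symbol to u guu guu guu u guu guu u guu guu guu u guu guu u guu guu; joining the 17 pieces gives the next term.

uguuguuguuuguuguuuguuguuguuuguuguuuguuguu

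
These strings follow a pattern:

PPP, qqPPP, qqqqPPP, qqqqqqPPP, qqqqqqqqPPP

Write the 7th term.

qqqqqqqqqqqqPPP

Every step adds qq at the front: s(k+1) = qq·s(k).
From qqqqqqqqPPP, 2 further steps: qqqqqqqqPPP → qqqqqqqqqqPPP → (answer).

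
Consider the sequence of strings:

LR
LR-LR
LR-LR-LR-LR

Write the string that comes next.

Every step duplicates the string with '-' between the halves.
One more doubling of LR-LR-LR-LR gives the answer.

LR-LR-LR-LR-LR-LR-LR-LR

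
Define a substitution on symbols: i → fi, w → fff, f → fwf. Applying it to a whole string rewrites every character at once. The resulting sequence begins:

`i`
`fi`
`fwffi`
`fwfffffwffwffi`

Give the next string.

fwfffffwffwffwffwffwfffffwffwfffffwffwffi

φ(fwfffffwffwffi) expands symbol-by-symbol to fwf fff fwf fwf fwf fwf fwf fff fwf fwf fff fwf fwf fi; joining the 14 pieces gives the next term.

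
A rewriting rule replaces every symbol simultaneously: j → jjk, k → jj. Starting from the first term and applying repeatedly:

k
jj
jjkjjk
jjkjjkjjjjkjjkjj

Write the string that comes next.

Applying the rule to each of the 16 symbols of jjkjjkjjjjkjjkjj gives the pieces jjk jjk jj jjk jjk jj jjk jjk jjk jjk jj jjk jjk jj jjk jjk, which concatenate to the answer.

jjkjjkjjjjkjjkjjjjkjjkjjkjjkjjjjkjjkjjjjkjjk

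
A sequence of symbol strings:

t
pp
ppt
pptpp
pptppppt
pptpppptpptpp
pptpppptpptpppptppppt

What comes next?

From term 3 onward, concatenate the last term with the second-to-last: pp·t = ppt, ppt·pp = pptpp, …
So term 8 is pptpppptpptpppptppppt·pptpppptpptpp.

pptpppptpptpppptpppptpptpppptpptpp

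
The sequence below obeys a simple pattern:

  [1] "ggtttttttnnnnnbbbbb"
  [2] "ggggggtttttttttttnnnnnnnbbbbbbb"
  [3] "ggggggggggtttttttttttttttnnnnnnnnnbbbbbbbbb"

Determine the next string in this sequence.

ggggggggggggggtttttttttttttttttttnnnnnnnnnnnbbbbbbbbbbb

Term n consists of 4n-2 g's, followed by 4n+3 t's, followed by 2n+3 n's, followed by 2n+3 b's (n = 1, 2, …).
Setting n = 4 gives 14, 19, 11, 11 characters in each block.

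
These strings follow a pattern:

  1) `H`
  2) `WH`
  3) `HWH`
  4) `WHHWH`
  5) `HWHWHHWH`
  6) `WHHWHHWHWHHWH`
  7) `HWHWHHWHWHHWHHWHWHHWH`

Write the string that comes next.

This is a Fibonacci-style word recurrence s(k) = s(k−2)·s(k−1): e.g. H·WH = HWH.
Continuing: WHHWHHWHWHHWH · HWHWHHWHWHHWHHWHWHHWH gives term 8.

WHHWHHWHWHHWHHWHWHHWHWHHWHHWHWHHWH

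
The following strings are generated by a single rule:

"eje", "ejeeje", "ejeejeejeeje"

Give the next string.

ejeejeejeejeejeejeejeeje

Every step duplicates the string.
One more doubling of ejeejeejeeje gives the answer.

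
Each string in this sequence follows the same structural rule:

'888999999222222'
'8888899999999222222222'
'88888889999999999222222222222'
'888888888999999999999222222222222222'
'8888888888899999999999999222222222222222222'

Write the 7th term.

888888888888888999999999999999999222222222222222222222222

Each string has the form 8^{2n-1} 9^{2n+2} 2^{3n}, where the shown terms are n = 2, 3, 4, 5, 6.
Setting n = 8 gives 15, 18, 24 characters in each block.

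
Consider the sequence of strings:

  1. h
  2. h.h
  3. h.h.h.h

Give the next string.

Each string is two copies of the previous one joined by '.'.
So the next term is two copies of h.h.h.h with '.' between the halves.

h.h.h.h.h.h.h.h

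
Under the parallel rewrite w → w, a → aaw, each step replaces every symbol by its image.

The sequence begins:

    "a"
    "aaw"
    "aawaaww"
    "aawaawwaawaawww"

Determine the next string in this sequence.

φ(aawaawwaawaawww) expands symbol-by-symbol to aaw aaw w aaw aaw w w aaw aaw w aaw aaw w w w; joining the 15 pieces gives the next term.

aawaawwaawaawwwaawaawwaawaawwww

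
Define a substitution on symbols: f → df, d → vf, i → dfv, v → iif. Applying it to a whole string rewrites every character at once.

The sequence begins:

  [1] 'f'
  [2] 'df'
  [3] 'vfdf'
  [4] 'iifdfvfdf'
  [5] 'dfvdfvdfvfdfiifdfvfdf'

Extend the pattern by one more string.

vfdfiifvfdfiifvfdfiifdfvfdfdfvdfvdfvfdfiifdfvfdf

φ(dfvdfvdfvfdfiifdfvfdf) expands symbol-by-symbol to vf df iif vf df iif vf df iif df vf df dfv dfv df vf df iif df vf df; joining the 21 pieces gives the next term.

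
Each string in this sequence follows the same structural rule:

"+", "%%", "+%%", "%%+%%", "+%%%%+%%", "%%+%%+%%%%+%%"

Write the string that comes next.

Each term (from the third on) is the two preceding terms concatenated in order: term 3 = +·%% = +%%.
The next term joins +%%%%+%% and %%+%%+%%%%+%%.

+%%%%+%%%%+%%+%%%%+%%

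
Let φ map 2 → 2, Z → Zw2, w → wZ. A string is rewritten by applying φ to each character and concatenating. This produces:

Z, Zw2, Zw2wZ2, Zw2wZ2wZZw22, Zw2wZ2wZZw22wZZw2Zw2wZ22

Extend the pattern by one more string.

Rewriting the 24 symbols of Zw2wZ2wZZw22wZZw2Zw2wZ22 one by one yields Zw2 wZ 2 wZ Zw2 2 wZ Zw2 Zw2 wZ 2 2 wZ Zw2 Zw2 wZ 2 Zw2 wZ 2 wZ Zw2 2 2; concatenated:

Zw2wZ2wZZw22wZZw2Zw2wZ22wZZw2Zw2wZ2Zw2wZ2wZZw222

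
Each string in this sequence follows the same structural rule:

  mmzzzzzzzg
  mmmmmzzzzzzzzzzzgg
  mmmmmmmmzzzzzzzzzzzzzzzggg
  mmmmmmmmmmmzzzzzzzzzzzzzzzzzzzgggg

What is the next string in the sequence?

mmmmmmmmmmmmmmzzzzzzzzzzzzzzzzzzzzzzzggggg

Term n consists of 3n-1 m's, followed by 4n+3 z's, followed by n g's (n = 1, 2, …).
Setting n = 5 gives 14, 23, 5 characters in each block.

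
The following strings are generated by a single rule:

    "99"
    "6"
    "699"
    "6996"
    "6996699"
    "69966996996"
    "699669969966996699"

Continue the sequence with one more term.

69966996996699669969966996996

This is a Fibonacci-style word recurrence s(k) = s(k−1)·s(k−2): e.g. 6·99 = 699.
The next term joins 699669969966996699 and 69966996996.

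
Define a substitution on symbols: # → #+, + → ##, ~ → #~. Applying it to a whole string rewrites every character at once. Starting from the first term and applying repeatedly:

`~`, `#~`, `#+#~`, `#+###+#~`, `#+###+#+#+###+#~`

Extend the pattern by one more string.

Rewriting the 16 symbols of #+###+#+#+###+#~ one by one yields #+ ## #+ #+ #+ ## #+ ## #+ ## #+ #+ #+ ## #+ #~; concatenated:

#+###+#+#+###+###+###+#+#+###+#~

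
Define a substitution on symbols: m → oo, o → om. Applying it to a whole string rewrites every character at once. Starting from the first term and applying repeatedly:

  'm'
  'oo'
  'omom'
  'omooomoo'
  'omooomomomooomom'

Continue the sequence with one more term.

Applying the rule to each of the 16 symbols of omooomomomooomom gives the pieces om oo om om om oo om oo om oo om om om oo om oo, which concatenate to the answer.

omooomomomooomooomooomomomooomoo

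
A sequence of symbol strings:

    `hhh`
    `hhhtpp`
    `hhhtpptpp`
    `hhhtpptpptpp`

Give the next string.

The strings grow by a fixed suffix tpp each time.
So the next term is hhhtpptpptpp·tpp.

hhhtpptpptpptpp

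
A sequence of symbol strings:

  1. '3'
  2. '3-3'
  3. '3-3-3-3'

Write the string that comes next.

3-3-3-3-3-3-3-3

Every step duplicates the string with '-' between the halves.
So the next term is two copies of 3-3-3-3 with '-' between the halves.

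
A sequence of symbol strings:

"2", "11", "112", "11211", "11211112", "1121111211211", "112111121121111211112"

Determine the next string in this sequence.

This is a Fibonacci-style word recurrence s(k) = s(k−1)·s(k−2): e.g. 11·2 = 112.
So term 8 is 112111121121111211112·1121111211211.

1121111211211112111121121111211211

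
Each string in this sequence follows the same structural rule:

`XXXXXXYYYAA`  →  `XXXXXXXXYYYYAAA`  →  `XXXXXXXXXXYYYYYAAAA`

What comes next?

XXXXXXXXXXXXYYYYYYAAAAA

Reading off run lengths: X runs 6, 8, 10; Y runs 3, 4, 5; A runs 2, 3, 4 — each is linear in n, where the shown terms are n = 3, 4, 5.
Setting n = 6 gives 12, 6, 5 characters in each block.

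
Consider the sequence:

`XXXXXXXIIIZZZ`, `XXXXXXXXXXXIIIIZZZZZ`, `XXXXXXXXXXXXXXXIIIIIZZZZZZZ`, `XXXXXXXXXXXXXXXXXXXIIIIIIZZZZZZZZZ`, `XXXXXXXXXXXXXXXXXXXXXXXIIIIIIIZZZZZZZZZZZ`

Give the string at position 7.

Reading off run lengths: X runs 7, 11, 15, 19, 23; I runs 3, 4, 5, 6, 7; Z runs 3, 5, 7, 9, 11 — each is linear in n (n = 1, 2, …).
For term 7, n = 7, so the run lengths are 31, 9, 15.

XXXXXXXXXXXXXXXXXXXXXXXXXXXXXXXIIIIIIIIIZZZZZZZZZZZZZZZ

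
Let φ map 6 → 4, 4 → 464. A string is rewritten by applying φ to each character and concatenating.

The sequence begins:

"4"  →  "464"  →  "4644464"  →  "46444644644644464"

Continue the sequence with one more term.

Applying the rule to each of the 17 symbols of 46444644644644464 gives the pieces 464 4 464 464 464 4 464 464 4 464 464 4 464 464 464 4 464, which concatenate to the answer.

46444644644644464464446446444644644644464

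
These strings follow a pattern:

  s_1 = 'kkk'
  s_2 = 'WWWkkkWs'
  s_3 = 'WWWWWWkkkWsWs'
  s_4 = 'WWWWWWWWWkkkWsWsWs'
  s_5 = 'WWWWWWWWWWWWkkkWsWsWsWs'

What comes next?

WWWWWWWWWWWWWWWkkkWsWsWsWsWs

s(k+1) = WWW·s(k)·Ws, so each term gains WWW as a prefix and Ws as a suffix.
One more step from WWWWWWWWWWWWkkkWsWsWsWs gives the answer.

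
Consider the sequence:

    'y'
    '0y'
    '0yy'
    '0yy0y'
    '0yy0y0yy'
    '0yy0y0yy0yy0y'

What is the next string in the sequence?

0yy0y0yy0yy0y0yy0y0yy

This is a Fibonacci-style word recurrence s(k) = s(k−1)·s(k−2): e.g. 0y·y = 0yy.
Continuing: 0yy0y0yy0yy0y · 0yy0y0yy gives term 7.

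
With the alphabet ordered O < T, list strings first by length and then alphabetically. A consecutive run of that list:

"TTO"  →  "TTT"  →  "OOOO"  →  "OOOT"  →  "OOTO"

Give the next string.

Treat OOTO as a base-2 numeral over the given alphabet and add one, carrying through any trailing T's.

OOTT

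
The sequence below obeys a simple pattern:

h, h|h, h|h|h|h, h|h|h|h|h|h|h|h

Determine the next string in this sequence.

Each string is two copies of the previous one joined by '|'.
One more doubling of h|h|h|h|h|h|h|h gives the answer.

h|h|h|h|h|h|h|h|h|h|h|h|h|h|h|h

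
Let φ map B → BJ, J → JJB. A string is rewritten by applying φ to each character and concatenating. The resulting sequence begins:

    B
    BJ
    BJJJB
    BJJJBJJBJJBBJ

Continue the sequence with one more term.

Applying the rule to each of the 13 symbols of BJJJBJJBJJBBJ gives the pieces BJ JJB JJB JJB BJ JJB JJB BJ JJB JJB BJ BJ JJB, which concatenate to the answer.

BJJJBJJBJJBBJJJBJJBBJJJBJJBBJBJJJB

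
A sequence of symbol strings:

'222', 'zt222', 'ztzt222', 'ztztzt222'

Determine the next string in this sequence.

Every step adds zt at the front: s(k+1) = zt·s(k).
Applying this once more to ztztzt222:

ztztztzt222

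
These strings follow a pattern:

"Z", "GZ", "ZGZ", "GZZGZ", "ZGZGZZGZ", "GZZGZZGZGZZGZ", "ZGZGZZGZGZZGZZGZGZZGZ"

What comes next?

This is a Fibonacci-style word recurrence s(k) = s(k−2)·s(k−1): e.g. Z·GZ = ZGZ.
So term 8 is GZZGZZGZGZZGZ·ZGZGZZGZGZZGZZGZGZZGZ.

GZZGZZGZGZZGZZGZGZZGZGZZGZZGZGZZGZ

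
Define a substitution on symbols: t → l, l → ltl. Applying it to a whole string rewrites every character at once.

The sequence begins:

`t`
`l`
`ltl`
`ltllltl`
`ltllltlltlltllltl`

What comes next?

ltllltlltlltllltlltllltlltllltlltlltllltl

Replace each of the 17 characters of ltllltlltlltllltl in place — ltl l ltl ltl ltl l ltl ltl l ltl ltl l ltl ltl ltl l ltl — and concatenate.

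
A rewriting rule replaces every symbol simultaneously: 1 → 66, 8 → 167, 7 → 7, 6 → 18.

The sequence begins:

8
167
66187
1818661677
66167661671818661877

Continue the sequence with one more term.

Applying the rule to each of the 20 symbols of 66167661671818661877 gives the pieces 18 18 66 18 7 18 18 66 18 7 66 167 66 167 18 18 66 167 7 7, which concatenate to the answer.

181866187181866187661676616718186616777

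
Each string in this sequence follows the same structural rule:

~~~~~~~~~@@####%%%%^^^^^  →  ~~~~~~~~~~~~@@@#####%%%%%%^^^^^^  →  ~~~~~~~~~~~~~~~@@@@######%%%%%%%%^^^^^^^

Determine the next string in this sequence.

Reading off run lengths: ~ runs 9, 12, 15; @ runs 2, 3, 4; # runs 4, 5, 6; % runs 4, 6, 8; ^ runs 5, 6, 7 — each is linear in n, where the shown terms are n = 3, 4, 5.
At n = 6 the blocks have lengths 18, 5, 7, 10, 8.

~~~~~~~~~~~~~~~~~~@@@@@#######%%%%%%%%%%^^^^^^^^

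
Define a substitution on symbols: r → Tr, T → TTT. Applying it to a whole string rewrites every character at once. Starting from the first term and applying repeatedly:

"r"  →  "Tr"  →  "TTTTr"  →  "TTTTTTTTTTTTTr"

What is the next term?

TTTTTTTTTTTTTTTTTTTTTTTTTTTTTTTTTTTTTTTTr

Applying the rule to each of the 14 symbols of TTTTTTTTTTTTTr gives the pieces TTT TTT TTT TTT TTT TTT TTT TTT TTT TTT TTT TTT TTT Tr, which concatenate to the answer.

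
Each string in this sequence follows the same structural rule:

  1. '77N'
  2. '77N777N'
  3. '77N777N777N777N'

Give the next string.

77N777N777N777N777N777N777N777N

Every step duplicates the string with '7' between the halves.
One more doubling of 77N777N777N777N gives the answer.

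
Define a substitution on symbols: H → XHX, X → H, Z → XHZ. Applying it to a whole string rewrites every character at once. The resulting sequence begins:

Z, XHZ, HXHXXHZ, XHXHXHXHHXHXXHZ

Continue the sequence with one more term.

HXHXHXHXHXHXHXHXXHXHXHXHHXHXXHZ

Replace each of the 15 characters of XHXHXHXHHXHXXHZ in place — H XHX H XHX H XHX H XHX XHX H XHX H H XHX XHZ — and concatenate.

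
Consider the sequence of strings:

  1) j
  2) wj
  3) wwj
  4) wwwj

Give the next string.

Every step adds w at the front: s(k+1) = w·s(k).
Applying this once more to wwwj:

wwwwj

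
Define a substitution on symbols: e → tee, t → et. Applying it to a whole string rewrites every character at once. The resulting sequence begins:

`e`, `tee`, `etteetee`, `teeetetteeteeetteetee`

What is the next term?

Replace each of the 21 characters of teeetetteeteeetteetee in place — et tee tee tee et tee et et tee tee et tee tee tee et et tee tee et tee tee — and concatenate.

etteeteeteeetteeetetteeteeetteeteeteeetetteeteeetteetee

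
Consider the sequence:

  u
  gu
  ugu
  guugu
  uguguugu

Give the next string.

guuguuguguugu

Each term (from the third on) is the two preceding terms concatenated in order: term 3 = u·gu = ugu.
Continuing: guugu · uguguugu gives term 6.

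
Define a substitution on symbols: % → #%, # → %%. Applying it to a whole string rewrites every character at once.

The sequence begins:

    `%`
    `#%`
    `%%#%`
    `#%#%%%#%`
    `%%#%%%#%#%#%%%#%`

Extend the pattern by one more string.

#%#%%%#%#%#%%%#%%%#%%%#%#%#%%%#%

Replace each of the 16 characters of %%#%%%#%#%#%%%#% in place — #% #% %% #% #% #% %% #% %% #% %% #% #% #% %% #% — and concatenate.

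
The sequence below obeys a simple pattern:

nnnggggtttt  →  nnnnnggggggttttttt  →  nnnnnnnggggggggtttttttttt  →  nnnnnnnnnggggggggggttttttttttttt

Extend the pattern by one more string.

Reading off run lengths: n runs 3, 5, 7, 9; g runs 4, 6, 8, 10; t runs 4, 7, 10, 13 — each is linear in n, where the shown terms are n = 2, 3, 4, 5.
At n = 6 the blocks have lengths 11, 12, 16.

nnnnnnnnnnnggggggggggggtttttttttttttttt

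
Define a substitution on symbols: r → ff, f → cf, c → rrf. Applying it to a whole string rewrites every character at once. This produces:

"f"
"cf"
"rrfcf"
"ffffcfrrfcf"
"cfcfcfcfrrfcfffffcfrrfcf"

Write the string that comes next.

Replace each of the 24 characters of cfcfcfcfrrfcfffffcfrrfcf in place — rrf cf rrf cf rrf cf rrf cf ff ff cf rrf cf cf cf cf cf rrf cf ff ff cf rrf cf — and concatenate.

rrfcfrrfcfrrfcfrrfcfffffcfrrfcfcfcfcfcfrrfcfffffcfrrfcf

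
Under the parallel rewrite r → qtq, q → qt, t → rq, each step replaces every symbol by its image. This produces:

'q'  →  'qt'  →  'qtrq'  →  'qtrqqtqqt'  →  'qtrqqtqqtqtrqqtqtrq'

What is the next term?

Applying the rule to each of the 19 symbols of qtrqqtqqtqtrqqtqtrq gives the pieces qt rq qtq qt qt rq qt qt rq qt rq qtq qt qt rq qt rq qtq qt, which concatenate to the answer.

qtrqqtqqtqtrqqtqtrqqtrqqtqqtqtrqqtrqqtqqt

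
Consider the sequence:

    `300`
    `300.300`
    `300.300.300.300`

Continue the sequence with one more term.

s(k+1) = s(k)·.·s(k) — each term doubles the last with '.' between the halves.
So the next term is two copies of 300.300.300.300 with '.' between the halves.

300.300.300.300.300.300.300.300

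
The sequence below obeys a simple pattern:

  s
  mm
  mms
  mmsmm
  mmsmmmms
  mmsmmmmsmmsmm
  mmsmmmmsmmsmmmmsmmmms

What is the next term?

This is a Fibonacci-style word recurrence s(k) = s(k−1)·s(k−2): e.g. mm·s = mms.
Continuing: mmsmmmmsmmsmmmmsmmmms · mmsmmmmsmmsmm gives term 8.

mmsmmmmsmmsmmmmsmmmmsmmsmmmmsmmsmm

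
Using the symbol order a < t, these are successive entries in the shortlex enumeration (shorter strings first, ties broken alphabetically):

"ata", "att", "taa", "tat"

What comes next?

The successor of tat increments the rightmost position that isn't already t and resets every position after it to a.

tta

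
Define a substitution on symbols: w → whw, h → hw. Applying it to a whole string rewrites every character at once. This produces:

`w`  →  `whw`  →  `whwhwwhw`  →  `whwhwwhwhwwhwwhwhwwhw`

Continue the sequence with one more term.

whwhwwhwhwwhwwhwhwwhwhwwhwwhwhwwhwwhwhwwhwhwwhwwhwhwwhw

φ(whwhwwhwhwwhwwhwhwwhw) expands symbol-by-symbol to whw hw whw hw whw whw hw whw hw whw whw hw whw whw hw whw hw whw whw hw whw; joining the 21 pieces gives the next term.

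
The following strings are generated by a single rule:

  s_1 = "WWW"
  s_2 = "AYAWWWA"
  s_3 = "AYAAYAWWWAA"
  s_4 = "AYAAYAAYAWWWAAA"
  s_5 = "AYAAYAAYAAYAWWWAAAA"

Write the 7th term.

AYAAYAAYAAYAAYAAYAWWWAAAAAA

Every step adds AYA to the front and A to the end of the previous string.
From AYAAYAAYAAYAWWWAAAA, 2 further steps: AYAAYAAYAAYAWWWAAAA → AYAAYAAYAAYAAYAWWWAAAAA → (answer).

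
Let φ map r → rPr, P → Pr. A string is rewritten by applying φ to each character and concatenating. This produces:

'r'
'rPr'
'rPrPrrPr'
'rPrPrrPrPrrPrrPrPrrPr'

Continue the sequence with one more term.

rPrPrrPrPrrPrrPrPrrPrPrrPrrPrPrrPrrPrPrrPrPrrPrrPrPrrPr

Replace each of the 21 characters of rPrPrrPrPrrPrrPrPrrPr in place — rPr Pr rPr Pr rPr rPr Pr rPr Pr rPr rPr Pr rPr rPr Pr rPr Pr rPr rPr Pr rPr — and concatenate.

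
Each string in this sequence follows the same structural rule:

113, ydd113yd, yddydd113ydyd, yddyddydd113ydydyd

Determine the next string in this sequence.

Every step adds ydd to the front and yd to the end of the previous string.
Applying this once more to yddyddydd113ydydyd:

yddyddyddydd113ydydydyd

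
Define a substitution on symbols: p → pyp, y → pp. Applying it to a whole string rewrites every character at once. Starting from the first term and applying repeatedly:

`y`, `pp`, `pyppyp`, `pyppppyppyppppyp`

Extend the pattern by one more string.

Replace each of the 16 characters of pyppppyppyppppyp in place — pyp pp pyp pyp pyp pyp pp pyp pyp pp pyp pyp pyp pyp pp pyp — and concatenate.

pyppppyppyppyppyppppyppyppppyppyppyppyppppyp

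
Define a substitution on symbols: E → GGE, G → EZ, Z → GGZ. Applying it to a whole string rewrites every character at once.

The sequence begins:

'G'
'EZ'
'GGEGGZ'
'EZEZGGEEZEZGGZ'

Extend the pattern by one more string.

GGEGGZGGEGGZEZEZGGEGGEGGZGGEGGZEZEZGGZ

Replace each of the 14 characters of EZEZGGEEZEZGGZ in place — GGE GGZ GGE GGZ EZ EZ GGE GGE GGZ GGE GGZ EZ EZ GGZ — and concatenate.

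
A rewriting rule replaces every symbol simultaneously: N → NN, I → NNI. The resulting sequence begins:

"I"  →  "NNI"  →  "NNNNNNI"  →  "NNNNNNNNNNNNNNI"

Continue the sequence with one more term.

NNNNNNNNNNNNNNNNNNNNNNNNNNNNNNI

φ(NNNNNNNNNNNNNNI) expands symbol-by-symbol to NN NN NN NN NN NN NN NN NN NN NN NN NN NN NNI; joining the 15 pieces gives the next term.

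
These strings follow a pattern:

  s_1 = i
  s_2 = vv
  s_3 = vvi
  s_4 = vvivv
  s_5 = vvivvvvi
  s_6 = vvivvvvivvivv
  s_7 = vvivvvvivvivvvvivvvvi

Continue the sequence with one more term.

vvivvvvivvivvvvivvvvivvivvvvivvivv

From term 3 onward, concatenate the last term with the second-to-last: vv·i = vvi, vvi·vv = vvivv, …
Continuing: vvivvvvivvivvvvivvvvi · vvivvvvivvivv gives term 8.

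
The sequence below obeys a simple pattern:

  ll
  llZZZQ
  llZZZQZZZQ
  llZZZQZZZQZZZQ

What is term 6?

llZZZQZZZQZZZQZZZQZZZQ

Each term is the previous one with ZZZQ appended.
From llZZZQZZZQZZZQ, 2 further steps: llZZZQZZZQZZZQ → llZZZQZZZQZZZQZZZQ → (answer).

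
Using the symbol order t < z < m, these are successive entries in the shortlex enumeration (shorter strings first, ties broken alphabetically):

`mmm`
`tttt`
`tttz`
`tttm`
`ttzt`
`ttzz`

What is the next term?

Treat ttzz as a base-3 numeral over the given alphabet and add one, carrying through any trailing m's.

ttzm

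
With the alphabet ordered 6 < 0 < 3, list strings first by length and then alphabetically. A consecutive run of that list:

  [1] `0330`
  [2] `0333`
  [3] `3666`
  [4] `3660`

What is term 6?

3606

Stepping forward 2 times from 3660: 3660 → 3663, then the target.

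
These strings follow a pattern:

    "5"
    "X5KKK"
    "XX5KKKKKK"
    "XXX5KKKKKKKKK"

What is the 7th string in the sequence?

XXXXXX5KKKKKKKKKKKKKKKKKK

Each term wraps the previous one in X on the left and KKK on the right.
From XXX5KKKKKKKKK, 3 further steps: XXX5KKKKKKKKK → XXXX5KKKKKKKKKKKK → XXXXX5KKKKKKKKKKKKKKK → (answer).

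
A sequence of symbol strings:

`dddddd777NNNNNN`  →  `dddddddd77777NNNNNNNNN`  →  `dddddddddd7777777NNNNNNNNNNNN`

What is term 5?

dddddddddddddd77777777777NNNNNNNNNNNNNNNNNN

Reading off run lengths: d runs 6, 8, 10; 7 runs 3, 5, 7; N runs 6, 9, 12 — each is linear in n, where the shown terms are n = 2, 3, 4.
Setting n = 6 gives 14, 11, 18 characters in each block.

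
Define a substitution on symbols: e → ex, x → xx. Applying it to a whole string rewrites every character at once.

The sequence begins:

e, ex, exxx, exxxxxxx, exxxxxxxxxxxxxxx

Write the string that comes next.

Rewriting the 16 symbols of exxxxxxxxxxxxxxx one by one yields ex xx xx xx xx xx xx xx xx xx xx xx xx xx xx xx; concatenated:

exxxxxxxxxxxxxxxxxxxxxxxxxxxxxxx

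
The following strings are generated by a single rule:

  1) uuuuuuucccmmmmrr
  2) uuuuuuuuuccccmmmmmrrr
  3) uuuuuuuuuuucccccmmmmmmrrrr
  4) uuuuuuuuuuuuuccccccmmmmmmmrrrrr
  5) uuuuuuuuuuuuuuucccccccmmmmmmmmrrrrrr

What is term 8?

The n-th term is 2n+1 u's then n c's then n+1 m's then n-1 r's, where the shown terms are n = 3, 4, 5, 6, 7.
For term 8, n = 10, so the run lengths are 21, 10, 11, 9.

uuuuuuuuuuuuuuuuuuuuuccccccccccmmmmmmmmmmmrrrrrrrrr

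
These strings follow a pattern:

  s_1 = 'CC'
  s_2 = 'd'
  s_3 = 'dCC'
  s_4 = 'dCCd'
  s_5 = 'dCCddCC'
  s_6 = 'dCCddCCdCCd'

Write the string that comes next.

dCCddCCdCCddCCddCC

From term 3 onward, concatenate the last term with the second-to-last: d·CC = dCC, dCC·d = dCCd, …
The next term joins dCCddCCdCCd and dCCddCC.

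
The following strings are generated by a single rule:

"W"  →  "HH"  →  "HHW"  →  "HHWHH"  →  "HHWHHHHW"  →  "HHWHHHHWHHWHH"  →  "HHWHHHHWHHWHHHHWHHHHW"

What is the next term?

HHWHHHHWHHWHHHHWHHHHWHHWHHHHWHHWHH

Each term (from the third on) is the previous term followed by the one before it: term 3 = HH·W = HHW.
The next term joins HHWHHHHWHHWHHHHWHHHHW and HHWHHHHWHHWHH.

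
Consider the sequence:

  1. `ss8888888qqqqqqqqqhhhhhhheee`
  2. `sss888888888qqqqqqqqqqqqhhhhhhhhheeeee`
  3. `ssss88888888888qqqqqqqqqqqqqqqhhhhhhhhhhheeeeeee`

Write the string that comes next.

sssss8888888888888qqqqqqqqqqqqqqqqqqhhhhhhhhhhhhheeeeeeeee

Each string has the form s^{n} 8^{2n+3} q^{3n+3} h^{2n+3} e^{2n-1}, where the shown terms are n = 2, 3, 4.
At n = 5 the blocks have lengths 5, 13, 18, 13, 9.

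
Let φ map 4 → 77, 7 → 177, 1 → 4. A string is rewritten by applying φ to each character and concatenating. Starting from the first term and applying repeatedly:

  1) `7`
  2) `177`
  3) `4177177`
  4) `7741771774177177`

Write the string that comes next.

φ(7741771774177177) expands symbol-by-symbol to 177 177 77 4 177 177 4 177 177 77 4 177 177 4 177 177; joining the 16 pieces gives the next term.

17717777417717741771777741771774177177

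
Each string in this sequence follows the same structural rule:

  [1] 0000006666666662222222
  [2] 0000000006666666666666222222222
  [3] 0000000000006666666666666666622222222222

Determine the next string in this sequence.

Term n consists of 3n 0's, followed by 4n+1 6's, followed by 2n+3 2's, where the shown terms are n = 2, 3, 4.
For the next term, n = 5, so the run lengths are 15, 21, 13.

0000000000000006666666666666666666662222222222222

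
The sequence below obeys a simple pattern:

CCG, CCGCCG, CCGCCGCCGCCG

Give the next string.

Every step duplicates the string.
One more doubling of CCGCCGCCGCCG gives the answer.

CCGCCGCCGCCGCCGCCGCCGCCG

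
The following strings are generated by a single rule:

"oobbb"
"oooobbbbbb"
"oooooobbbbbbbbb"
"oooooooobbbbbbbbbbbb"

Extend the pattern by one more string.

oooooooooobbbbbbbbbbbbbbb

Reading off run lengths: o runs 2, 4, 6, 8; b runs 3, 6, 9, 12 — each is linear in n (n = 1, 2, …).
Setting n = 5 gives 10, 15 characters in each block.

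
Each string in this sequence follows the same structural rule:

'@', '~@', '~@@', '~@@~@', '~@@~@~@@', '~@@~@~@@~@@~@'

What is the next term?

From term 3 onward, concatenate the last term with the second-to-last: ~@·@ = ~@@, ~@@·~@ = ~@@~@, …
The next term joins ~@@~@~@@~@@~@ and ~@@~@~@@.

~@@~@~@@~@@~@~@@~@~@@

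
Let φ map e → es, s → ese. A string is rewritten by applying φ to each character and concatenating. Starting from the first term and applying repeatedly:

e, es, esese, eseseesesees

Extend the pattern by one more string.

eseseeseseeseseseeseseesesese

Apply φ to eseseesesees symbol by symbol: e→es, s→ese, e→es, s→ese, e→es, e→es, s→ese, e→es, s→ese, e→es, e→es, s→ese; joined: es ese es ese es es ese es ese es es ese.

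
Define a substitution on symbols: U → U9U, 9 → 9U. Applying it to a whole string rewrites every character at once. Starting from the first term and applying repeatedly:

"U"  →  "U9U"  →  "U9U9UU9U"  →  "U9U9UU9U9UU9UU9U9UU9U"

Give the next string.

U9U9UU9U9UU9UU9U9UU9U9UU9UU9U9UU9UU9U9UU9U9UU9UU9U9UU9U

Replace each of the 21 characters of U9U9UU9U9UU9UU9U9UU9U in place — U9U 9U U9U 9U U9U U9U 9U U9U 9U U9U U9U 9U U9U U9U 9U U9U 9U U9U U9U 9U U9U — and concatenate.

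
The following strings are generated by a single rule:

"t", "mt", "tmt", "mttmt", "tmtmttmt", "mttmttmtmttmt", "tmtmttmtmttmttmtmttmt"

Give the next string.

mttmttmtmttmttmtmttmtmttmttmtmttmt

This is a Fibonacci-style word recurrence s(k) = s(k−2)·s(k−1): e.g. t·mt = tmt.
The next term joins mttmttmtmttmt and tmtmttmtmttmttmtmttmt.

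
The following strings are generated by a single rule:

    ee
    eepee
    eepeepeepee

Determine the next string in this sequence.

eepeepeepeepeepeepeepee

s(k+1) = s(k)·p·s(k) — each term doubles the last with 'p' between the halves.
One more doubling of eepeepeepee gives the answer.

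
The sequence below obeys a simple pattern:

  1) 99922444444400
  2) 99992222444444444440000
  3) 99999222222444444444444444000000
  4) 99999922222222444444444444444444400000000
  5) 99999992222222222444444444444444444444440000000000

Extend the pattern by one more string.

Reading off run lengths: 9 runs 3, 4, 5, 6, 7; 2 runs 2, 4, 6, 8, 10; 4 runs 7, 11, 15, 19, 23; 0 runs 2, 4, 6, 8, 10 — each is linear in n (n = 1, 2, …).
For the next term, n = 6, so the run lengths are 8, 12, 27, 12.

99999999222222222222444444444444444444444444444000000000000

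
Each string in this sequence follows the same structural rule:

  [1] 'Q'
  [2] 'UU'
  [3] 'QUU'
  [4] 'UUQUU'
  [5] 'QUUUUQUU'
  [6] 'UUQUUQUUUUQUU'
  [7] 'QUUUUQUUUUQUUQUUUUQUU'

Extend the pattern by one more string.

UUQUUQUUUUQUUQUUUUQUUUUQUUQUUUUQUU

Each term (from the third on) is the two preceding terms concatenated in order: term 3 = Q·UU = QUU.
The next term joins UUQUUQUUUUQUU and QUUUUQUUUUQUUQUUUUQUU.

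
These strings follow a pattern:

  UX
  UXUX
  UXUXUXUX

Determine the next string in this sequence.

Every step duplicates the string.
Doubling UXUXUXUX:

UXUXUXUXUXUXUXUX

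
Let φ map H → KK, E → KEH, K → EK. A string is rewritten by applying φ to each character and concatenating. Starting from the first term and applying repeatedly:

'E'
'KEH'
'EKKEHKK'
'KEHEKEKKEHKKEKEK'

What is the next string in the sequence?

EKKEHKKKEHEKKEHEKEKKEHKKEKEKKEHEKKEHEK

Replace each of the 16 characters of KEHEKEKKEHKKEKEK in place — EK KEH KK KEH EK KEH EK EK KEH KK EK EK KEH EK KEH EK — and concatenate.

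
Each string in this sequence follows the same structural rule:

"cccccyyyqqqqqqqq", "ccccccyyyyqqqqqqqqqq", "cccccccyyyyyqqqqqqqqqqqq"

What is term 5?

cccccccccyyyyyyyqqqqqqqqqqqqqqqq

Term n consists of n+2 c's, followed by n y's, followed by 2n+2 q's, where the shown terms are n = 3, 4, 5.
At n = 7 the blocks have lengths 9, 7, 16.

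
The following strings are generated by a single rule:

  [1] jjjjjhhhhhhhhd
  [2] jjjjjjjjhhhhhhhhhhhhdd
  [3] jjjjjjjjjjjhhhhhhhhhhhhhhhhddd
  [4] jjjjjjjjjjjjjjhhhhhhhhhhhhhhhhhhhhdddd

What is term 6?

jjjjjjjjjjjjjjjjjjjjhhhhhhhhhhhhhhhhhhhhhhhhhhhhdddddd

Reading off run lengths: j runs 5, 8, 11, 14; h runs 8, 12, 16, 20; d runs 1, 2, 3, 4 — each is linear in n, where the shown terms are n = 2, 3, 4, 5.
At n = 7 the blocks have lengths 20, 28, 6.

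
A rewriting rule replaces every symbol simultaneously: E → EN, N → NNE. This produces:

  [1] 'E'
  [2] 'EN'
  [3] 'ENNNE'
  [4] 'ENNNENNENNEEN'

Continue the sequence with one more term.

ENNNENNENNEENNNENNEENNNENNEENENNNE

Replace each of the 13 characters of ENNNENNENNEEN in place — EN NNE NNE NNE EN NNE NNE EN NNE NNE EN EN NNE — and concatenate.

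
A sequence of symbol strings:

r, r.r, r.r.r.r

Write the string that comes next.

s(k+1) = s(k)·.·s(k) — each term doubles the last with '.' between the halves.
Doubling r.r.r.r with '.' between the halves:

r.r.r.r.r.r.r.r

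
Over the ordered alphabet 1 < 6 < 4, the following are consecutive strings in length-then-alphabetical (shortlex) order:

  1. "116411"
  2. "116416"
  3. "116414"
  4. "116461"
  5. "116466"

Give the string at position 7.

116441

Stepping forward 2 times from 116466: 116466 → 116464, then the target.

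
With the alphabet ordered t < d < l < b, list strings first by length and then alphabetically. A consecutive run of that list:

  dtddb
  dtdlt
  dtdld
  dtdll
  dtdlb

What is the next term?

dtdbt

Treat dtdlb as a base-4 numeral over the given alphabet and add one, carrying through any trailing b's.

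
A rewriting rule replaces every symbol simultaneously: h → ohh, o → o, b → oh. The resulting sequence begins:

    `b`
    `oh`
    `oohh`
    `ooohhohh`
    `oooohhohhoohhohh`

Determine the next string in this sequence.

ooooohhohhoohhohhooohhohhoohhohh

Applying the rule to each of the 16 symbols of oooohhohhoohhohh gives the pieces o o o o ohh ohh o ohh ohh o o ohh ohh o ohh ohh, which concatenate to the answer.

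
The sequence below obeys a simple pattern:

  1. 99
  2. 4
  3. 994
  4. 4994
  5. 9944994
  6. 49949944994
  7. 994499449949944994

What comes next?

Each term (from the third on) is the two preceding terms concatenated in order: term 3 = 99·4 = 994.
The next term joins 49949944994 and 994499449949944994.

49949944994994499449949944994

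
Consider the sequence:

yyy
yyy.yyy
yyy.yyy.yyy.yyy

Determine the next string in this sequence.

Every step duplicates the string with '.' between the halves.
Doubling yyy.yyy.yyy.yyy with '.' between the halves:

yyy.yyy.yyy.yyy.yyy.yyy.yyy.yyy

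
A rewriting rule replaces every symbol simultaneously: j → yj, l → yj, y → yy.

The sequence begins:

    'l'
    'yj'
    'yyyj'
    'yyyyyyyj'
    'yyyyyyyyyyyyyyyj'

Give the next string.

yyyyyyyyyyyyyyyyyyyyyyyyyyyyyyyj

Replace each of the 16 characters of yyyyyyyyyyyyyyyj in place — yy yy yy yy yy yy yy yy yy yy yy yy yy yy yy yj — and concatenate.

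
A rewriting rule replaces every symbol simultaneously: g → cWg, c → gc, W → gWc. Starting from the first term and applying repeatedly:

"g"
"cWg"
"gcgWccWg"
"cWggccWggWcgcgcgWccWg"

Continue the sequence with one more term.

gcgWccWgcWggcgcgWccWgcWggWcgccWggccWggccWggWcgcgcgWccWg

φ(cWggccWggWcgcgcgWccWg) expands symbol-by-symbol to gc gWc cWg cWg gc gc gWc cWg cWg gWc gc cWg gc cWg gc cWg gWc gc gc gWc cWg; joining the 21 pieces gives the next term.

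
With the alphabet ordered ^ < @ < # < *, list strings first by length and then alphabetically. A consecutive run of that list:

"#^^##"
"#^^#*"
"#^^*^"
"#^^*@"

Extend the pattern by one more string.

#^^*#

The successor of #^^*@ increments the rightmost position that isn't already * and resets every position after it to ^.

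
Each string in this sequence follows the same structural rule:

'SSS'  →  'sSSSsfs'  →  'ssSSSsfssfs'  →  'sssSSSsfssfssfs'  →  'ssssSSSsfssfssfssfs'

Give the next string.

Each term wraps the previous one in s on the left and sfs on the right.
One more step from ssssSSSsfssfssfssfs gives the answer.

sssssSSSsfssfssfssfssfs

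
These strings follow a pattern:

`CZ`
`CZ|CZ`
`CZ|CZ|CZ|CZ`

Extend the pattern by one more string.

s(k+1) = s(k)·|·s(k) — each term doubles the last with '|' between the halves.
One more doubling of CZ|CZ|CZ|CZ gives the answer.

CZ|CZ|CZ|CZ|CZ|CZ|CZ|CZ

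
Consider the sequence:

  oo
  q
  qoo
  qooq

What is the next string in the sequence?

Each term (from the third on) is the previous term followed by the one before it: term 3 = q·oo = qoo.
Continuing: qooq · qoo gives term 5.

qooqqoo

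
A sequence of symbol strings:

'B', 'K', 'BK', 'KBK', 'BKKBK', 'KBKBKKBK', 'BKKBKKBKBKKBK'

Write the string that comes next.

Each term (from the third on) is the two preceding terms concatenated in order: term 3 = B·K = BK.
So term 8 is KBKBKKBK·BKKBKKBKBKKBK.

KBKBKKBKBKKBKKBKBKKBK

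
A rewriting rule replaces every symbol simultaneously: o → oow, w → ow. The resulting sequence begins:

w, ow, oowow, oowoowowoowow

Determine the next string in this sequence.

oowoowowoowoowowoowowoowoowowoowow

Applying the rule to each of the 13 symbols of oowoowowoowow gives the pieces oow oow ow oow oow ow oow ow oow oow ow oow ow, which concatenate to the answer.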